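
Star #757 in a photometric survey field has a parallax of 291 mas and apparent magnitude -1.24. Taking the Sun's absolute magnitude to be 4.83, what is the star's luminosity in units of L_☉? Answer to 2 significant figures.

L/L_☉ ≈ 32

d = 1/p = 1000/291 mas = 3.436 pc
M = m − 5 log₁₀ d + 5 = -1.24 − 5·0.5361 + 5 = 1.079
M − M_☉ = 1.079 − 4.83 = -3.751
L/L_☉ = 10^(−0.4 × -3.751) = 31.64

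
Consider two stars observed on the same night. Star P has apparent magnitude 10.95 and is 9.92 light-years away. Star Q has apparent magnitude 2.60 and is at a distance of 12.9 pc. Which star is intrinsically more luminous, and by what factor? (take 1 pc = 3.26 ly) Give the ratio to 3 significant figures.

Star P: d = 9.92 ly / 3.26 = 3.043 pc
Star P: M = m − 5 log₁₀ d + 5 = 10.95 − 5·0.4833 + 5 = 13.534
Star Q: M = m − 5 log₁₀ d + 5 = 2.60 − 5·1.1106 + 5 = 2.047
ΔM = M_P − M_Q = 13.534 − (2.047) = 11.486; smaller M is more luminous → Star Q.
L ratio = 10^(0.4 |ΔM|) = 10^4.595 = 39320

Star Q is more luminous, by a factor of 39300.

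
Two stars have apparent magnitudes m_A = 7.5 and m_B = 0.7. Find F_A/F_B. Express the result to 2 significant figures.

F_A/F_B ≈ 1.9×10^-3

Δm = 7.5 − (0.7) = 6.8
Flux ratio = 10^(−0.4 Δm) = 10^(−0.4 × 6.8) = 10^-2.720 = 1.905×10^-3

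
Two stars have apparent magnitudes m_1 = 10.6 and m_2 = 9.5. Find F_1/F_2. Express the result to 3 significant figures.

F_1/F_2 ≈ 0.363

Magnitude difference = 1.1
Flux ratio = 10^(−0.4 Δm) = 10^(−0.4 × 1.1) = 10^-0.440 = 0.3631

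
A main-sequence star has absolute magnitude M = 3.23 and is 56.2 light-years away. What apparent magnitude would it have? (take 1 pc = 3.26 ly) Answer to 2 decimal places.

d = 56.2 ly / 3.26 = 17.24 pc
m = M + 5 log₁₀ d − 5 = 3.23 + 5·1.2365 − 5 = 4.413

m ≈ 4.41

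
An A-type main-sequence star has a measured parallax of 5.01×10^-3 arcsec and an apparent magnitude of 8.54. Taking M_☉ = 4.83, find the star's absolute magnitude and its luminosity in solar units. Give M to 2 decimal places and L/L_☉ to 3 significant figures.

M ≈ 2.04; L/L_☉ ≈ 13.1

d = 1/p = 1/5.01×10^-3″ = 199.6 pc
M = m − 5 log₁₀ d + 5 = 8.54 − 5·2.3002 + 5 = 2.039
M − M_☉ = 2.039 − 4.83 = -2.791
L/L_☉ = 10^(−0.4 × -2.791) = 13.07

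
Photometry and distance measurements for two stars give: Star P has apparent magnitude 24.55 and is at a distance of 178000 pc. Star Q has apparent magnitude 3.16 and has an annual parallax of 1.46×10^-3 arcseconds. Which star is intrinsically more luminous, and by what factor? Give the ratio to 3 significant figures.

Star Q is more luminous, by a factor of 5330.

Star P: M = m − 5 log₁₀ d + 5 = 24.55 − 5·5.2504 + 5 = 3.298
Star Q: d = 1/p = 1/1.46×10^-3″ = 684.9 pc
Star Q: M = m − 5 log₁₀ d + 5 = 3.16 − 5·2.8356 + 5 = -6.018
ΔM = M_P − M_Q = 3.298 − (-6.018) = 9.316; smaller M is more luminous → Star Q.
L ratio = 10^(0.4 |ΔM|) = 10^3.726 = 5327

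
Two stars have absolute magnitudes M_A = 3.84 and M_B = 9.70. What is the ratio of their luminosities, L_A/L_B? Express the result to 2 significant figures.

L_A/L_B ≈ 220

ΔM = M_A − M_B = -5.86
L_A/L_B = 10^(−0.4 ΔM) = 10^2.344 = 220.8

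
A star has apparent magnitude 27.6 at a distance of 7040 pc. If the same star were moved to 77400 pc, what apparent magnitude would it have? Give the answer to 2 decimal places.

m ≈ 32.81

Flux ∝ 1/d², so Δm = 5 log₁₀(d₂/d₁) = 5 log₁₀(77400/7040) = 5.206
m₂ = m₁ + Δm = 27.6 + (5.206) = 32.806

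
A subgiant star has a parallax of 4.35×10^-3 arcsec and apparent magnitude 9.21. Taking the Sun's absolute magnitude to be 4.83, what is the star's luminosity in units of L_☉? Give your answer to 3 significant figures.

d = 1/p = 1/4.35×10^-3″ = 229.9 pc
M = m − 5 log₁₀ d + 5 = 9.21 − 5·2.3615 + 5 = 2.402
M − M_☉ = 2.402 − 4.83 = -2.428
L/L_☉ = 10^(−0.4 × -2.428) = 9.355

L/L_☉ ≈ 9.35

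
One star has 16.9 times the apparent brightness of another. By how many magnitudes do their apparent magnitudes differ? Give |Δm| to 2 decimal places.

|Δm| ≈ 3.07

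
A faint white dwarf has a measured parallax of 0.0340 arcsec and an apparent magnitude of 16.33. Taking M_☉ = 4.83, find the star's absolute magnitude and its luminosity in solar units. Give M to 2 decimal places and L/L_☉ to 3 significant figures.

d = 1/p = 1/0.0340″ = 29.41 pc
M = m − 5 log₁₀ d + 5 = 16.33 − 5·1.4685 + 5 = 13.987
M − M_☉ = 13.987 − 4.83 = 9.157
L/L_☉ = 10^(−0.4 × 9.157) = 2.173×10^-4

M ≈ 13.99; L/L_☉ ≈ 2.17×10^-4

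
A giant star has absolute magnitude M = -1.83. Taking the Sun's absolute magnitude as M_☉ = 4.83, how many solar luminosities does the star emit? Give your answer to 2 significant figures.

L/L_☉ ≈ 460

M − M_☉ = -1.83 − 4.83 = -6.660
L/L_☉ = 10^(−0.4 (M − M_☉)) = 10^2.664 = 461.3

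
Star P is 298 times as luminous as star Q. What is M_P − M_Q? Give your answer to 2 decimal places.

Pogson: ΔM = −2.5 log₁₀(ratio) = −2.5 log₁₀(298) = −2.5 × 2.4742 = -6.186
Star P is brighter, so it has the smaller magnitude: the difference is negative.

M_P − M_Q ≈ -6.19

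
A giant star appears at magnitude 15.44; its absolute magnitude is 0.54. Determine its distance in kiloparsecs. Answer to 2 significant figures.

d ≈ 9.5 kpc

μ = m − M = 14.900
m − M = 5 log₁₀ d − 5
log₁₀ d = (m − M)/5 + 1 = 3.9800
d = 10^3.9800 = 9550 pc
= 9.550 kpc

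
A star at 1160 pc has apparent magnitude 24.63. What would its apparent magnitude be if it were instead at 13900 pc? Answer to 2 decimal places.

m ≈ 30.02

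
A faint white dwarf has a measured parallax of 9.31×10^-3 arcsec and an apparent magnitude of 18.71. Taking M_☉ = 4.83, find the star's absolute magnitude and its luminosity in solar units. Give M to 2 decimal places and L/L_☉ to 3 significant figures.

M ≈ 13.55; L/L_☉ ≈ 3.24×10^-4

d = 1/p = 1/9.31×10^-3″ = 107.4 pc
M = m − 5 log₁₀ d + 5 = 18.71 − 5·2.0311 + 5 = 13.555
M − M_☉ = 13.555 − 4.83 = 8.725
L/L_☉ = 10^(−0.4 × 8.725) = 3.237×10^-4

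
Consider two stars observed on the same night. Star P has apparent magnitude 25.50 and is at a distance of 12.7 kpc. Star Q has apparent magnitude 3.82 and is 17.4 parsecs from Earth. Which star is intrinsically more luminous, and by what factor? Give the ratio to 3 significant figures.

Star Q is more luminous, by a factor of 882.

Star P: d = 12.7 kpc = 12700 pc
Star P: M = m − 5 log₁₀ d + 5 = 25.50 − 5·4.1038 + 5 = 9.981
Star Q: M = m − 5 log₁₀ d + 5 = 3.82 − 5·1.2405 + 5 = 2.617
ΔM = M_P − M_Q = 9.981 − (2.617) = 7.364; smaller M is more luminous → Star Q.
L ratio = 10^(0.4 |ΔM|) = 10^2.945 = 882.0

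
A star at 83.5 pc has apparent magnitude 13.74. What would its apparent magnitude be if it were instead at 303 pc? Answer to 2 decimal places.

Flux ∝ 1/d², so Δm = 5 log₁₀(d₂/d₁) = 5 log₁₀(303/83.5) = 2.799
m₂ = m₁ + Δm = 13.74 + (2.799) = 16.539

m ≈ 16.54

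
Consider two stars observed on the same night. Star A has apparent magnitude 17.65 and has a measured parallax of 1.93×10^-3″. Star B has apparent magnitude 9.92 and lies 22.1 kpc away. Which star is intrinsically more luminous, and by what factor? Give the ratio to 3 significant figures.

Star B is more luminous, by a factor of 2.25×10^6.

Star A: d = 1/p = 1/1.93×10^-3″ = 518.1 pc
Star A: M = m − 5 log₁₀ d + 5 = 17.65 − 5·2.7144 + 5 = 9.078
Star B: d = 22.1 kpc = 22100 pc
Star B: M = m − 5 log₁₀ d + 5 = 9.92 − 5·4.3444 + 5 = -6.802
ΔM = M_A − M_B = 9.078 − (-6.802) = 15.880; smaller M is more luminous → Star B.
L ratio = 10^(0.4 |ΔM|) = 10^6.352 = 2.249×10^6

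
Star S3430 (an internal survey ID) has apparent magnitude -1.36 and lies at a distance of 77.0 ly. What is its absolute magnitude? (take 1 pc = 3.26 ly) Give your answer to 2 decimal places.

d = 77.0 ly / 3.26 = 23.62 pc
5 log₁₀(d/10 pc) = 5 log₁₀(23.62) − 5 = 1.866
M = m − 5 log₁₀(d/10) = -1.36 − 1.866 = -3.226

M ≈ -3.23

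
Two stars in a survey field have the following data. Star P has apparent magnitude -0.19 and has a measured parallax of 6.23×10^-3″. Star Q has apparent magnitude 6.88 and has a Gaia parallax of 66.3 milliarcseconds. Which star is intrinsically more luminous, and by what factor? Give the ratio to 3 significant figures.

Star P is more luminous, by a factor of 76200.

Star P: d = 1/p = 1/6.23×10^-3″ = 160.5 pc
Star P: M = m − 5 log₁₀ d + 5 = -0.19 − 5·2.2055 + 5 = -6.218
Star Q: p = 66.3 mas = 0.0663″ → d = 1/p = 15.08 pc
Star Q: M = m − 5 log₁₀ d + 5 = 6.88 − 5·1.1785 + 5 = 5.988
ΔM = M_P − M_Q = -6.218 − (5.988) = -12.205; smaller M is more luminous → Star P.
L ratio = 10^(0.4 |ΔM|) = 10^4.882 = 76220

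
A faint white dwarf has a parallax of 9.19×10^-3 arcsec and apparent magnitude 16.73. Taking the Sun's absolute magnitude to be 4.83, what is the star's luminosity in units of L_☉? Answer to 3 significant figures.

d = 1/p = 1/9.19×10^-3″ = 108.8 pc
M = m − 5 log₁₀ d + 5 = 16.73 − 5·2.0367 + 5 = 11.547
M − M_☉ = 11.547 − 4.83 = 6.717
L/L_☉ = 10^(−0.4 × 6.717) = 2.058×10^-3

L/L_☉ ≈ 2.06×10^-3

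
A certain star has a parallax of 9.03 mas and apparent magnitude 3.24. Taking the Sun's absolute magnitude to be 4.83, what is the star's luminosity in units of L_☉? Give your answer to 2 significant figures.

d = 1/p = 1000/9.03 mas = 110.7 pc
M = m − 5 log₁₀ d + 5 = 3.24 − 5·2.0443 + 5 = -1.982
M − M_☉ = -1.982 − 4.83 = -6.812
L/L_☉ = 10^(−0.4 × -6.812) = 530.4

L/L_☉ ≈ 530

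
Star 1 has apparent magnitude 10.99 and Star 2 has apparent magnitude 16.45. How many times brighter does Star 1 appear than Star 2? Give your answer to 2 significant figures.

150

Δm = 10.99 − (16.45) = -5.46
Flux ratio = 10^(−0.4 Δm) = 10^(−0.4 × -5.46) = 10^2.184 = 152.8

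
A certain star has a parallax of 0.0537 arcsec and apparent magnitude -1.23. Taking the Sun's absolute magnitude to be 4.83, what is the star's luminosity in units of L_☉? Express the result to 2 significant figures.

L/L_☉ ≈ 920

d = 1/p = 1/0.0537″ = 18.62 pc
M = m − 5 log₁₀ d + 5 = -1.23 − 5·1.2700 + 5 = -2.580
M − M_☉ = -2.580 − 4.83 = -7.410
L/L_☉ = 10^(−0.4 × -7.410) = 920.6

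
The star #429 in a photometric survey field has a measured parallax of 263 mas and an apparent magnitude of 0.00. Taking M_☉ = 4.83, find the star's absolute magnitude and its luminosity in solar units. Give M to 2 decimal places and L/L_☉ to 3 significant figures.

M ≈ 2.10; L/L_☉ ≈ 12.4

d = 1/p = 1000/263 mas = 3.802 pc
M = m − 5 log₁₀ d + 5 = 0.00 − 5·0.5800 + 5 = 2.100
M − M_☉ = 2.100 − 4.83 = -2.730
L/L_☉ = 10^(−0.4 × -2.730) = 12.36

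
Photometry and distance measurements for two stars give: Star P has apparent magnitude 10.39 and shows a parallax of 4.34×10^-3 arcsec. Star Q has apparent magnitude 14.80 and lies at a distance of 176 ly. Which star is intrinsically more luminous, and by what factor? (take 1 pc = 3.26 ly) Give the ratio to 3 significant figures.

Star P is more luminous, by a factor of 1060.

Star P: d = 1/p = 1/4.34×10^-3″ = 230.4 pc
Star P: M = m − 5 log₁₀ d + 5 = 10.39 − 5·2.3625 + 5 = 3.577
Star Q: d = 176 ly / 3.26 = 53.99 pc
Star Q: M = m − 5 log₁₀ d + 5 = 14.80 − 5·1.7323 + 5 = 11.139
ΔM = M_P − M_Q = 3.577 − (11.139) = -7.561; smaller M is more luminous → Star P.
L ratio = 10^(0.4 |ΔM|) = 10^3.024 = 1058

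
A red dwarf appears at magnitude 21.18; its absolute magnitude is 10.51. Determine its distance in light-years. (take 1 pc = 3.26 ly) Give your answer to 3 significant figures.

Distance modulus: m − M = 21.18 − (10.51) = 10.670
m − M = 5 log₁₀ d − 5
log₁₀ d = (m − M)/5 + 1 = 3.1340
d = 10^3.1340 = 1361 pc
= 4438 ly

d ≈ 4440 ly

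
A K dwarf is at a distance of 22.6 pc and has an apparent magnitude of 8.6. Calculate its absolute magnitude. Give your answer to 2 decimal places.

M ≈ 6.83

5 log₁₀(d/10 pc) = 5 log₁₀(22.60) − 5 = 1.771
M = m − 5 log₁₀(d/10) = 8.6 − 1.771 = 6.829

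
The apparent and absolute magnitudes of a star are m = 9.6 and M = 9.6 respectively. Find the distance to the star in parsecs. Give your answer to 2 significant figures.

d ≈ 10 pc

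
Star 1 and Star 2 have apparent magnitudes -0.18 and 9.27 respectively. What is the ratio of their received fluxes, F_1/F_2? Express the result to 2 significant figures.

F_1/F_2 ≈ 6000

Magnitude difference = -9.45
Flux ratio = 10^(−0.4 Δm) = 10^(−0.4 × -9.45) = 10^3.780 = 6026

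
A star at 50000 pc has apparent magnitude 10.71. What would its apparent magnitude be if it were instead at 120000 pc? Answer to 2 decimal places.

m ≈ 12.61

Flux ∝ 1/d², so Δm = 5 log₁₀(d₂/d₁) = 5 log₁₀(120000/50000) = 1.901
m₂ = m₁ + Δm = 10.71 + (1.901) = 12.611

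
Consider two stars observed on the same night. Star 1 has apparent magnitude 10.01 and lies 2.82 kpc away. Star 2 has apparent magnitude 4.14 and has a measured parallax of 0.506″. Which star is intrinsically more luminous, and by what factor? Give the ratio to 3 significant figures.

Star 1 is more luminous, by a factor of 9140.

Star 1: d = 2.82 kpc = 2820 pc
Star 1: M = m − 5 log₁₀ d + 5 = 10.01 − 5·3.4502 + 5 = -2.241
Star 2: d = 1/p = 1/0.506″ = 1.976 pc
Star 2: M = m − 5 log₁₀ d + 5 = 4.14 − 5·0.2958 + 5 = 7.661
ΔM = M_1 − M_2 = -2.241 − (7.661) = -9.902; smaller M is more luminous → Star 1.
L ratio = 10^(0.4 |ΔM|) = 10^3.961 = 9137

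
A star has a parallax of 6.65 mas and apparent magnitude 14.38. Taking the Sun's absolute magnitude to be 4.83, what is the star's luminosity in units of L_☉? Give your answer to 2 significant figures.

d = 1/p = 1000/6.65 mas = 150.4 pc
M = m − 5 log₁₀ d + 5 = 14.38 − 5·2.1772 + 5 = 8.494
M − M_☉ = 8.494 − 4.83 = 3.664
L/L_☉ = 10^(−0.4 × 3.664) = 0.03423

L/L_☉ ≈ 0.034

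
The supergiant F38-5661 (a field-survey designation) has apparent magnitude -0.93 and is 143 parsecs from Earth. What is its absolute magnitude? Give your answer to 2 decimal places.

5 log₁₀(d/10 pc) = 5 log₁₀(143.0) − 5 = 5.777
M = m − 5 log₁₀(d/10) = -0.93 − 5.777 = -6.707

M ≈ -6.71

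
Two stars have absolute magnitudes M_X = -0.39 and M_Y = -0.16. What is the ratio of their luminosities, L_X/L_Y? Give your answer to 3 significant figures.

L_X/L_Y ≈ 1.24

ΔM = M_X − M_Y = -0.23
L_X/L_Y = 10^(−0.4 ΔM) = 10^0.092 = 1.236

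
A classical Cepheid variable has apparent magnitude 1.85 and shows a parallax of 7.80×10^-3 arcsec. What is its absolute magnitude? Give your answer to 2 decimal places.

d = 1/p = 1/7.80×10^-3″ = 128.2 pc
5 log₁₀(d/10 pc) = 5 log₁₀(128.2) − 5 = 5.540
M = m − 5 log₁₀(d/10) = 1.85 − 5.540 = -3.690

M ≈ -3.69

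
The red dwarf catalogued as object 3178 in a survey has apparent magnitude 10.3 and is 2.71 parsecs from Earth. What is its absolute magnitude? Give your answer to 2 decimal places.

5 log₁₀(d/10 pc) = 5 log₁₀(2.710) − 5 = -2.835
M = m − 5 log₁₀(d/10) = 10.3 + 2.835 = 13.135

M ≈ 13.14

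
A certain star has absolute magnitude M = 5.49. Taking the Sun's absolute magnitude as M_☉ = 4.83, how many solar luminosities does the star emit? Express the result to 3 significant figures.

L/L_☉ ≈ 0.545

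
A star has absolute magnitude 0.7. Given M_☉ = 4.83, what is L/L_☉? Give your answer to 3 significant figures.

M − M_☉ = 0.7 − 4.83 = -4.130
L/L_☉ = 10^(−0.4 (M − M_☉)) = 10^1.652 = 44.87

L/L_☉ ≈ 44.9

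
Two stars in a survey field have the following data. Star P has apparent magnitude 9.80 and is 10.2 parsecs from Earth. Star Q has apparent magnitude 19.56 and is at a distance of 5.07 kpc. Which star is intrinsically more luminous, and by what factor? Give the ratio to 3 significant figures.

Star Q is more luminous, by a factor of 30.8.

Star P: M = m − 5 log₁₀ d + 5 = 9.80 − 5·1.0086 + 5 = 9.757
Star Q: d = 5.07 kpc = 5070 pc
Star Q: M = m − 5 log₁₀ d + 5 = 19.56 − 5·3.7050 + 5 = 6.035
ΔM = M_P − M_Q = 9.757 − (6.035) = 3.722; smaller M is more luminous → Star Q.
L ratio = 10^(0.4 |ΔM|) = 10^1.489 = 30.82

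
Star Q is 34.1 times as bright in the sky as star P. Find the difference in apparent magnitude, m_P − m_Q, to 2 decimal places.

m_P − m_Q ≈ 3.83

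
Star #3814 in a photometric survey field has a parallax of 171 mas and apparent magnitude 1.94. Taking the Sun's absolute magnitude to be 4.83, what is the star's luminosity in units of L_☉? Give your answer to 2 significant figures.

L/L_☉ ≈ 4.9

d = 1/p = 1000/171 mas = 5.848 pc
M = m − 5 log₁₀ d + 5 = 1.94 − 5·0.7670 + 5 = 3.105
M − M_☉ = 3.105 − 4.83 = -1.725
L/L_☉ = 10^(−0.4 × -1.725) = 4.898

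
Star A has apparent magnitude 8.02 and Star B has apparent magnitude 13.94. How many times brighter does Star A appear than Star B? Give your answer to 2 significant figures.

Magnitude difference = -5.92
Flux ratio = 10^(−0.4 Δm) = 10^(−0.4 × -5.92) = 10^2.368 = 233.3

230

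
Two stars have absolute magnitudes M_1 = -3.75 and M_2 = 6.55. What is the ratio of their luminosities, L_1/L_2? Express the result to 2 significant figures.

L_1/L_2 ≈ 13000

ΔM = M_1 − M_2 = -10.30
L_1/L_2 = 10^(−0.4 ΔM) = 10^4.120 = 13180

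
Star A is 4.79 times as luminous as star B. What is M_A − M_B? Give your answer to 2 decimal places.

M_A − M_B ≈ -1.70

Pogson: ΔM = −2.5 log₁₀(ratio) = −2.5 log₁₀(4.79) = −2.5 × 0.6803 = -1.701
Star A is brighter, so it has the smaller magnitude: the difference is negative.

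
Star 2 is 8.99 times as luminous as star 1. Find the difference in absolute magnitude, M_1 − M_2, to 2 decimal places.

M_1 − M_2 ≈ 2.38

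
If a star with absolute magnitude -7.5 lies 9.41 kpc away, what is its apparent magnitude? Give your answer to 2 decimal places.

m ≈ 7.37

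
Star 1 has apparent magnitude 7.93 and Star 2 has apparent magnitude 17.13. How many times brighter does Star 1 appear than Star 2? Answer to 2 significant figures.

4800

Δm = 7.93 − (17.13) = -9.20
Flux ratio = 10^(−0.4 Δm) = 10^(−0.4 × -9.20) = 10^3.680 = 4786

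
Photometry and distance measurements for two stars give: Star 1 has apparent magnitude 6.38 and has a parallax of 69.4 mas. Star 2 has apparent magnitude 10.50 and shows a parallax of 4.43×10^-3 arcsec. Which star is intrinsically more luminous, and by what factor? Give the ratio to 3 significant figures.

Star 1: p = 69.4 mas = 0.0694″ → d = 1/p = 14.41 pc
Star 1: M = m − 5 log₁₀ d + 5 = 6.38 − 5·1.1586 + 5 = 5.587
Star 2: d = 1/p = 1/4.43×10^-3″ = 225.7 pc
Star 2: M = m − 5 log₁₀ d + 5 = 10.50 − 5·2.3536 + 5 = 3.732
ΔM = M_1 − M_2 = 5.587 − (3.732) = 1.855; smaller M is more luminous → Star 2.
L ratio = 10^(0.4 |ΔM|) = 10^0.742 = 5.520

Star 2 is more luminous, by a factor of 5.52.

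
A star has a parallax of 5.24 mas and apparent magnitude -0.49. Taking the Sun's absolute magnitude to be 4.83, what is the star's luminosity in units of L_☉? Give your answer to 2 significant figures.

d = 1/p = 1000/5.24 mas = 190.8 pc
M = m − 5 log₁₀ d + 5 = -0.49 − 5·2.2807 + 5 = -6.893
M − M_☉ = -6.893 − 4.83 = -11.723
L/L_☉ = 10^(−0.4 × -11.723) = 48900

L/L_☉ ≈ 49000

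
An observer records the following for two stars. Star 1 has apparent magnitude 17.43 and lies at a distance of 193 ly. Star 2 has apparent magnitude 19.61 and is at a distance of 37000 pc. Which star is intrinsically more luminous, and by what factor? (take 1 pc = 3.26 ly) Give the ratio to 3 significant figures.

Star 2 is more luminous, by a factor of 52400.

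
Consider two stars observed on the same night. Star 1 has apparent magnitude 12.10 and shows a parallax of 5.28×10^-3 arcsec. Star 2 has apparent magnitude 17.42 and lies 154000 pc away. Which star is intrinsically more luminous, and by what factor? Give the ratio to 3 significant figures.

Star 2 is more luminous, by a factor of 4920.

Star 1: d = 1/p = 1/5.28×10^-3″ = 189.4 pc
Star 1: M = m − 5 log₁₀ d + 5 = 12.10 − 5·2.2774 + 5 = 5.713
Star 2: M = m − 5 log₁₀ d + 5 = 17.42 − 5·5.1875 + 5 = -3.518
ΔM = M_1 − M_2 = 5.713 − (-3.518) = 9.231; smaller M is more luminous → Star 2.
L ratio = 10^(0.4 |ΔM|) = 10^3.692 = 4924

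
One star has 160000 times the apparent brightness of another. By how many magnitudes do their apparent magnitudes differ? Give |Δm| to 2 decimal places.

|Δm| ≈ 13.01

Pogson: Δm = −2.5 log₁₀(ratio) = −2.5 log₁₀(160000) = −2.5 × 5.2041 = -13.010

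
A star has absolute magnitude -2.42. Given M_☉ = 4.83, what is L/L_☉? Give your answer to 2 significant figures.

M − M_☉ = -2.42 − 4.83 = -7.250
L/L_☉ = 10^(−0.4 (M − M_☉)) = 10^2.900 = 794.3

L/L_☉ ≈ 790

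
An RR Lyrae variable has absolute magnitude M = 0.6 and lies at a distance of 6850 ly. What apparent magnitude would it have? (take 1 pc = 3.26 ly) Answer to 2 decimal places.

m ≈ 12.21

d = 6850 ly / 3.26 = 2101 pc
m = M + 5 log₁₀ d − 5 = 0.6 + 5·3.3225 − 5 = 12.212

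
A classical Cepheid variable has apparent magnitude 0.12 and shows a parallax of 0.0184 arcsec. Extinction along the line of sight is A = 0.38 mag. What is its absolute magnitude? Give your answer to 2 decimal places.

M ≈ -3.94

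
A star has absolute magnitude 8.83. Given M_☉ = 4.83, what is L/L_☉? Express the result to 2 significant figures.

M − M_☉ = 8.83 − 4.83 = 4.000
L/L_☉ = 10^(−0.4 (M − M_☉)) = 10^-1.600 = 0.02512

L/L_☉ ≈ 0.025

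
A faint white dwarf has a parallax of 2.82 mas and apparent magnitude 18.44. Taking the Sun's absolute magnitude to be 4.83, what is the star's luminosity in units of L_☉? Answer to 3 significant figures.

d = 1/p = 1000/2.82 mas = 354.6 pc
M = m − 5 log₁₀ d + 5 = 18.44 − 5·2.5498 + 5 = 10.691
M − M_☉ = 10.691 − 4.83 = 5.861
L/L_☉ = 10^(−0.4 × 5.861) = 4.524×10^-3

L/L_☉ ≈ 4.52×10^-3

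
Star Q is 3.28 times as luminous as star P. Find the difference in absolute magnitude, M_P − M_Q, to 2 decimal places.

Pogson: ΔM = −2.5 log₁₀(ratio) = −2.5 log₁₀(3.28) = −2.5 × 0.5159 = -1.290
Star Q is brighter so has the smaller magnitude: M_P − M_Q is positive.

M_P − M_Q ≈ 1.29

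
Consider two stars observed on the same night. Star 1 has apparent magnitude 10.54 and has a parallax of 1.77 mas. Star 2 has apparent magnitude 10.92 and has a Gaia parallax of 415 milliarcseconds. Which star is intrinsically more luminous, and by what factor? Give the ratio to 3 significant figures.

Star 1: p = 1.77 mas = 1.77×10^-3″ → d = 1/p = 565.0 pc
Star 1: M = m − 5 log₁₀ d + 5 = 10.54 − 5·2.7520 + 5 = 1.780
Star 2: p = 415 mas = 0.415″ → d = 1/p = 2.410 pc
Star 2: M = m − 5 log₁₀ d + 5 = 10.92 − 5·0.3820 + 5 = 14.010
ΔM = M_1 − M_2 = 1.780 − (14.010) = -12.230; smaller M is more luminous → Star 1.
L ratio = 10^(0.4 |ΔM|) = 10^4.892 = 78010

Star 1 is more luminous, by a factor of 78000.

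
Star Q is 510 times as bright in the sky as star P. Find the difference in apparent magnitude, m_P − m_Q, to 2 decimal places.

Pogson: Δm = −2.5 log₁₀(ratio) = −2.5 log₁₀(510) = −2.5 × 2.7076 = -6.769
Star Q is brighter so has the smaller magnitude: m_P − m_Q is positive.

m_P − m_Q ≈ 6.77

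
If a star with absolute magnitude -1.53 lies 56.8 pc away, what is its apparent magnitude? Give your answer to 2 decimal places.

m = M + 5 log₁₀ d − 5 = -1.53 + 5·1.7543 − 5 = 2.242

m ≈ 2.24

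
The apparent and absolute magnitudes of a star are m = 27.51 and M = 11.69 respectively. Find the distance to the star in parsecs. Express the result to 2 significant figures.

μ = m − M = 15.820
m − M = 5 log₁₀ d − 5
log₁₀ d = (m − M)/5 + 1 = 4.1640
d = 10^4.1640 = 14590 pc

d ≈ 15000 pc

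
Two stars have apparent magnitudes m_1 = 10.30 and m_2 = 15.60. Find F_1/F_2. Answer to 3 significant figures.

F_1/F_2 ≈ 132

Δm = 10.30 − (15.60) = -5.30
Flux ratio = 10^(−0.4 Δm) = 10^(−0.4 × -5.30) = 10^2.120 = 131.8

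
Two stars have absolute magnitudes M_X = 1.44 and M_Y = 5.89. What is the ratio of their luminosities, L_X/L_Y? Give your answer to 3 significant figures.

L_X/L_Y ≈ 60.3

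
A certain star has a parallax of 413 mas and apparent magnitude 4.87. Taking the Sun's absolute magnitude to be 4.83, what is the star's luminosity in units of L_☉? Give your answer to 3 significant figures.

d = 1/p = 1000/413 mas = 2.421 pc
M = m − 5 log₁₀ d + 5 = 4.87 − 5·0.3840 + 5 = 7.950
M − M_☉ = 7.950 − 4.83 = 3.120
L/L_☉ = 10^(−0.4 × 3.120) = 0.05651

L/L_☉ ≈ 0.0565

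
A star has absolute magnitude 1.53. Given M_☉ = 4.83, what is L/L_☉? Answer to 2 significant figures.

L/L_☉ ≈ 21

M − M_☉ = 1.53 − 4.83 = -3.300
L/L_☉ = 10^(−0.4 (M − M_☉)) = 10^1.320 = 20.89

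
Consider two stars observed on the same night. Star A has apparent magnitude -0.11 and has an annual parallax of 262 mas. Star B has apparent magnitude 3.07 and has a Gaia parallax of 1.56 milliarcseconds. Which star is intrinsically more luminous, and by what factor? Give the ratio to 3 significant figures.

Star B is more luminous, by a factor of 1510.

Star A: p = 262 mas = 0.262″ → d = 1/p = 3.817 pc
Star A: M = m − 5 log₁₀ d + 5 = -0.11 − 5·0.5817 + 5 = 1.982
Star B: p = 1.56 mas = 1.56×10^-3″ → d = 1/p = 641.0 pc
Star B: M = m − 5 log₁₀ d + 5 = 3.07 − 5·2.8069 + 5 = -5.964
ΔM = M_A − M_B = 1.982 − (-5.964) = 7.946; smaller M is more luminous → Star B.
L ratio = 10^(0.4 |ΔM|) = 10^3.178 = 1508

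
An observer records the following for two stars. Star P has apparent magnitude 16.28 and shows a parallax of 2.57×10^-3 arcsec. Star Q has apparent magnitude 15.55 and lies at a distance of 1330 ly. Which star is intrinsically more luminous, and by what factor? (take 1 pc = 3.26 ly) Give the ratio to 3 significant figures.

Star P: d = 1/p = 1/2.57×10^-3″ = 389.1 pc
Star P: M = m − 5 log₁₀ d + 5 = 16.28 − 5·2.5901 + 5 = 8.330
Star Q: d = 1330 ly / 3.26 = 408.0 pc
Star Q: M = m − 5 log₁₀ d + 5 = 15.55 − 5·2.6106 + 5 = 7.497
ΔM = M_P − M_Q = 8.330 − (7.497) = 0.833; smaller M is more luminous → Star Q.
L ratio = 10^(0.4 |ΔM|) = 10^0.333 = 2.153

Star Q is more luminous, by a factor of 2.15.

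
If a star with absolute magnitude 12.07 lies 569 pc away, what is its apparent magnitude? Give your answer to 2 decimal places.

m = M + 5 log₁₀ d − 5 = 12.07 + 5·2.7551 − 5 = 20.846

m ≈ 20.85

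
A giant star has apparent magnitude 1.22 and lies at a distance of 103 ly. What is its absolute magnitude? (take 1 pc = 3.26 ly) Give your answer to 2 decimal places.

M ≈ -1.28

d = 103 ly / 3.26 = 31.60 pc
5 log₁₀(d/10 pc) = 5 log₁₀(31.60) − 5 = 2.498
M = m − 5 log₁₀(d/10) = 1.22 − 2.498 = -1.278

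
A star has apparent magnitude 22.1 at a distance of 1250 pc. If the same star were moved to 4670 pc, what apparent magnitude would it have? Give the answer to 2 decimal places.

m ≈ 24.96

Flux ∝ 1/d², so Δm = 5 log₁₀(d₂/d₁) = 5 log₁₀(4670/1250) = 2.862
m₂ = m₁ + Δm = 22.1 + (2.862) = 24.962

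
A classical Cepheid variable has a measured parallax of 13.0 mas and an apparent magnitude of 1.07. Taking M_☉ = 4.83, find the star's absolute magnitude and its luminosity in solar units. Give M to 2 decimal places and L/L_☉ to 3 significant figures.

M ≈ -3.36; L/L_☉ ≈ 1890

d = 1/p = 1000/13.0 mas = 76.92 pc
M = m − 5 log₁₀ d + 5 = 1.07 − 5·1.8861 + 5 = -3.360
M − M_☉ = -3.360 − 4.83 = -8.190
L/L_☉ = 10^(−0.4 × -8.190) = 1888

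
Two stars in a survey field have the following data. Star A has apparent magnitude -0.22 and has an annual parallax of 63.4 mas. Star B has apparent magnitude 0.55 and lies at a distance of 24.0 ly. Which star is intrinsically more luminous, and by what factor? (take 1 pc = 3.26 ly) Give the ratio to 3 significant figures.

Star A: p = 63.4 mas = 0.0634″ → d = 1/p = 15.77 pc
Star A: M = m − 5 log₁₀ d + 5 = -0.22 − 5·1.1979 + 5 = -1.210
Star B: d = 24.0 ly / 3.26 = 7.362 pc
Star B: M = m − 5 log₁₀ d + 5 = 0.55 − 5·0.8670 + 5 = 1.215
ΔM = M_A − M_B = -1.210 − (1.215) = -2.425; smaller M is more luminous → Star A.
L ratio = 10^(0.4 |ΔM|) = 10^0.970 = 9.329

Star A is more luminous, by a factor of 9.33.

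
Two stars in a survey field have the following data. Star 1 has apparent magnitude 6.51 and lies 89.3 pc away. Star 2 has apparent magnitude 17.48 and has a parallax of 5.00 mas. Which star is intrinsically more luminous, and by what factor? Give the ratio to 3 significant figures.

Star 1 is more luminous, by a factor of 4870.

Star 1: M = m − 5 log₁₀ d + 5 = 6.51 − 5·1.9509 + 5 = 1.756
Star 2: p = 5.00 mas = 5.00×10^-3″ → d = 1/p = 200.0 pc
Star 2: M = m − 5 log₁₀ d + 5 = 17.48 − 5·2.3010 + 5 = 10.975
ΔM = M_1 − M_2 = 1.756 − (10.975) = -9.219; smaller M is more luminous → Star 1.
L ratio = 10^(0.4 |ΔM|) = 10^3.688 = 4871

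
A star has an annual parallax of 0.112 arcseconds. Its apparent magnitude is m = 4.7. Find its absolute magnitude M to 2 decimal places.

M ≈ 4.95

d = 1/p = 1/0.112″ = 8.929 pc
5 log₁₀(d/10 pc) = 5 log₁₀(8.929) − 5 = -0.246
M = m − 5 log₁₀(d/10) = 4.7 + 0.246 = 4.946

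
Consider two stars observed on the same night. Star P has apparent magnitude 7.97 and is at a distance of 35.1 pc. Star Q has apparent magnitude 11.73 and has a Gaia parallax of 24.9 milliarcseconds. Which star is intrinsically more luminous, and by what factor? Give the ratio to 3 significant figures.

Star P: M = m − 5 log₁₀ d + 5 = 7.97 − 5·1.5453 + 5 = 5.243
Star Q: p = 24.9 mas = 0.0249″ → d = 1/p = 40.16 pc
Star Q: M = m − 5 log₁₀ d + 5 = 11.73 − 5·1.6038 + 5 = 8.711
ΔM = M_P − M_Q = 5.243 − (8.711) = -3.468; smaller M is more luminous → Star P.
L ratio = 10^(0.4 |ΔM|) = 10^1.387 = 24.38

Star P is more luminous, by a factor of 24.4.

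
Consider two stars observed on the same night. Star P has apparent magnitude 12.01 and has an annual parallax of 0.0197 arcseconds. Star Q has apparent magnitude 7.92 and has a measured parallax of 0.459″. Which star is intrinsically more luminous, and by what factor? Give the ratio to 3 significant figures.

Star P is more luminous, by a factor of 12.6.

Star P: d = 1/p = 1/0.0197″ = 50.76 pc
Star P: M = m − 5 log₁₀ d + 5 = 12.01 − 5·1.7055 + 5 = 8.482
Star Q: d = 1/p = 1/0.459″ = 2.179 pc
Star Q: M = m − 5 log₁₀ d + 5 = 7.92 − 5·0.3382 + 5 = 11.229
ΔM = M_P − M_Q = 8.482 − (11.229) = -2.747; smaller M is more luminous → Star P.
L ratio = 10^(0.4 |ΔM|) = 10^1.099 = 12.55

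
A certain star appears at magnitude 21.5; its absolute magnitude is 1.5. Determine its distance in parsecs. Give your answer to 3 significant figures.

μ = m − M = 20.000
m − M = 5 log₁₀ d − 5
log₁₀ d = (m − M)/5 + 1 = 5.0000
d = 10^5.0000 = 100000 pc

d ≈ 100000 pc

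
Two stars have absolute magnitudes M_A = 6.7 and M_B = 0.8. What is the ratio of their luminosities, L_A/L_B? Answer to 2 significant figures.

L_A/L_B ≈ 4.4×10^-3

ΔM = M_A − M_B = 5.9
L_A/L_B = 10^(−0.4 ΔM) = 10^-2.360 = 4.365×10^-3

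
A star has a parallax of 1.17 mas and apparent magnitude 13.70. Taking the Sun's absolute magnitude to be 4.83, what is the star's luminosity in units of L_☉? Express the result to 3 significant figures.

L/L_☉ ≈ 2.07

d = 1/p = 1000/1.17 mas = 854.7 pc
M = m − 5 log₁₀ d + 5 = 13.70 − 5·2.9318 + 5 = 4.041
M − M_☉ = 4.041 − 4.83 = -0.789
L/L_☉ = 10^(−0.4 × -0.789) = 2.068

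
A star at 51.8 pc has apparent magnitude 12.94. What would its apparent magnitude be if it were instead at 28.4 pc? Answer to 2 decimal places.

Flux ∝ 1/d², so Δm = 5 log₁₀(d₂/d₁) = 5 log₁₀(28.4/51.8) = -1.305
m₂ = m₁ + Δm = 12.94 + (-1.305) = 11.635

m ≈ 11.63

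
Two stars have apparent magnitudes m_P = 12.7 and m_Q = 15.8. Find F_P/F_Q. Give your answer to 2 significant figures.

F_P/F_Q ≈ 17

Δm = 12.7 − (15.8) = -3.1
Flux ratio = 10^(−0.4 Δm) = 10^(−0.4 × -3.1) = 10^1.240 = 17.38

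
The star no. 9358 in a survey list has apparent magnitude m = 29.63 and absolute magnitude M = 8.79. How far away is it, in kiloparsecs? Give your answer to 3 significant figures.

μ = m − M = 20.840
m − M = 5 log₁₀ d − 5
log₁₀ d = (m − M)/5 + 1 = 5.1680
d = 10^5.1680 = 147200 pc
= 147.2 kpc

d ≈ 147 kpc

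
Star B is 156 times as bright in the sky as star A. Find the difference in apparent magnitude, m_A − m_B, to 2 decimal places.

m_A − m_B ≈ 5.48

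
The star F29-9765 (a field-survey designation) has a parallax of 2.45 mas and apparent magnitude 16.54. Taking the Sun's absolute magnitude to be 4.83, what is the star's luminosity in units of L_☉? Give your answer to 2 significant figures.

L/L_☉ ≈ 0.034

d = 1/p = 1000/2.45 mas = 408.2 pc
M = m − 5 log₁₀ d + 5 = 16.54 − 5·2.6108 + 5 = 8.486
M − M_☉ = 8.486 − 4.83 = 3.656
L/L_☉ = 10^(−0.4 × 3.656) = 0.03449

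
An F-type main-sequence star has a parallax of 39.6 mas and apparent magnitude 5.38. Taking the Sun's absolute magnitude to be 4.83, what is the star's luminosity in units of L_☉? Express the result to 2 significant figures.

L/L_☉ ≈ 3.8

d = 1/p = 1000/39.6 mas = 25.25 pc
M = m − 5 log₁₀ d + 5 = 5.38 − 5·1.4023 + 5 = 3.368
M − M_☉ = 3.368 − 4.83 = -1.462
L/L_☉ = 10^(−0.4 × -1.462) = 3.842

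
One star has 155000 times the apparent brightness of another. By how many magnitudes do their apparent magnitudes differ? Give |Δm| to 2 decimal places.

|Δm| ≈ 12.98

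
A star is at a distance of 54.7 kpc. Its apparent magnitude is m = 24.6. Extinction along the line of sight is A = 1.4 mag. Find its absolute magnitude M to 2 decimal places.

d = 54.7 kpc = 54700 pc
5 log₁₀(d/10 pc) = 5 log₁₀(54700) − 5 = 18.690
M = m − 5 log₁₀(d/10) − A = 24.6 − 18.690 − 1.4 = 4.510

M ≈ 4.51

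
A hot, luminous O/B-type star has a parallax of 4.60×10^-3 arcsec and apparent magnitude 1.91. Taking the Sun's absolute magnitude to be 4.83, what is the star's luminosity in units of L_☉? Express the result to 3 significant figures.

L/L_☉ ≈ 6960

d = 1/p = 1/4.60×10^-3″ = 217.4 pc
M = m − 5 log₁₀ d + 5 = 1.91 − 5·2.3372 + 5 = -4.776
M − M_☉ = -4.776 − 4.83 = -9.606
L/L_☉ = 10^(−0.4 × -9.606) = 6958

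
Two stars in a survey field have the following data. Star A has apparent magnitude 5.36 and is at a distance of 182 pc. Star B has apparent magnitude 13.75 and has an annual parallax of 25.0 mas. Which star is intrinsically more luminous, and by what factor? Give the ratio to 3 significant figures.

Star A is more luminous, by a factor of 47000.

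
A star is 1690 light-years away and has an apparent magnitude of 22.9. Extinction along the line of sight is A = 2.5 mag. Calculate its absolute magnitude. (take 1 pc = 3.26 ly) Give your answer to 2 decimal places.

M ≈ 11.83

d = 1690 ly / 3.26 = 518.4 pc
5 log₁₀(d/10 pc) = 5 log₁₀(518.4) − 5 = 8.573
M = m − 5 log₁₀(d/10) − A = 22.9 − 8.573 − 2.5 = 11.827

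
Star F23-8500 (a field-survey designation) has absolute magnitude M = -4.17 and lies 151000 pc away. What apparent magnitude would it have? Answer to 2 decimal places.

m ≈ 16.72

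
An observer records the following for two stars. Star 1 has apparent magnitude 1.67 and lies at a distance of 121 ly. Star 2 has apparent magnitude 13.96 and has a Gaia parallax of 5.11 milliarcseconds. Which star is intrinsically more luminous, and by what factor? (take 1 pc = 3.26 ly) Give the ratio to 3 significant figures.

Star 1: d = 121 ly / 3.26 = 37.12 pc
Star 1: M = m − 5 log₁₀ d + 5 = 1.67 − 5·1.5696 + 5 = -1.178
Star 2: p = 5.11 mas = 5.11×10^-3″ → d = 1/p = 195.7 pc
Star 2: M = m − 5 log₁₀ d + 5 = 13.96 − 5·2.2916 + 5 = 7.502
ΔM = M_1 − M_2 = -1.178 − (7.502) = -8.680; smaller M is more luminous → Star 1.
L ratio = 10^(0.4 |ΔM|) = 10^3.472 = 2965

Star 1 is more luminous, by a factor of 2960.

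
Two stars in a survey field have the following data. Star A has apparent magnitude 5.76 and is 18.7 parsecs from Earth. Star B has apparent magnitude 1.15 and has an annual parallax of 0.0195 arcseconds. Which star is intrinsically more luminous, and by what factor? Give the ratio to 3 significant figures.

Star B is more luminous, by a factor of 525.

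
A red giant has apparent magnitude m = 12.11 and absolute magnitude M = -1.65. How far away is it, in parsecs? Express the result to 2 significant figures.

Distance modulus: m − M = 12.11 − (-1.65) = 13.760
m − M = 5 log₁₀ d − 5
log₁₀ d = (m − M)/5 + 1 = 3.7520
d = 10^3.7520 = 5649 pc

d ≈ 5600 pc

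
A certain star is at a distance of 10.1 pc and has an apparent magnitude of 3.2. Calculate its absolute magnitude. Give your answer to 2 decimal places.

M ≈ 3.18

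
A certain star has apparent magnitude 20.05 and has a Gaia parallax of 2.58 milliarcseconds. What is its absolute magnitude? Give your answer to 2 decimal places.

p = 2.58 mas = 2.58×10^-3″ → d = 1/p = 387.6 pc
5 log₁₀(d/10 pc) = 5 log₁₀(387.6) − 5 = 7.942
M = m − 5 log₁₀(d/10) = 20.05 − 7.942 = 12.108

M ≈ 12.11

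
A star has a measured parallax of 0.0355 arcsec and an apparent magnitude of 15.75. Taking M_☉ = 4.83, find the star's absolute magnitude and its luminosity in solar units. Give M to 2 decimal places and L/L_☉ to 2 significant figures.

M ≈ 13.50; L/L_☉ ≈ 3.4×10^-4

d = 1/p = 1/0.0355″ = 28.17 pc
M = m − 5 log₁₀ d + 5 = 15.75 − 5·1.4498 + 5 = 13.501
M − M_☉ = 13.501 − 4.83 = 8.671
L/L_☉ = 10^(−0.4 × 8.671) = 3.401×10^-4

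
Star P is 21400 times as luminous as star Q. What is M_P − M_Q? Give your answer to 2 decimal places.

Pogson: ΔM = −2.5 log₁₀(ratio) = −2.5 log₁₀(21400) = −2.5 × 4.3304 = -10.826
Star P is brighter, so it has the smaller magnitude: the difference is negative.

M_P − M_Q ≈ -10.83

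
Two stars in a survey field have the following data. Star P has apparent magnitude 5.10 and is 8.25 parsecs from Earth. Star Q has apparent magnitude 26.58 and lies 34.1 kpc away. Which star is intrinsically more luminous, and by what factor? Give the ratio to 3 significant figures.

Star P: M = m − 5 log₁₀ d + 5 = 5.10 − 5·0.9165 + 5 = 5.518
Star Q: d = 34.1 kpc = 34100 pc
Star Q: M = m − 5 log₁₀ d + 5 = 26.58 − 5·4.5328 + 5 = 8.916
ΔM = M_P − M_Q = 5.518 − (8.916) = -3.398; smaller M is more luminous → Star P.
L ratio = 10^(0.4 |ΔM|) = 10^1.359 = 22.88

Star P is more luminous, by a factor of 22.9.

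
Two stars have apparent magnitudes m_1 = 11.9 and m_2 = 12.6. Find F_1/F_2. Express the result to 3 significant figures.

F_1/F_2 ≈ 1.91

Δm = 11.9 − (12.6) = -0.7
Flux ratio = 10^(−0.4 Δm) = 10^(−0.4 × -0.7) = 10^0.280 = 1.905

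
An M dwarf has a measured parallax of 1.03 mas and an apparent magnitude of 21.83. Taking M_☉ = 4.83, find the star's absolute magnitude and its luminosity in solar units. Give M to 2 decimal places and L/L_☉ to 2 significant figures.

M ≈ 11.89; L/L_☉ ≈ 1.5×10^-3

d = 1/p = 1000/1.03 mas = 970.9 pc
M = m − 5 log₁₀ d + 5 = 21.83 − 5·2.9872 + 5 = 11.894
M − M_☉ = 11.894 − 4.83 = 7.064
L/L_☉ = 10^(−0.4 × 7.064) = 1.494×10^-3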